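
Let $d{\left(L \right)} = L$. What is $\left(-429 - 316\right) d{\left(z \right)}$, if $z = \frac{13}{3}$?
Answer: $- \frac{9685}{3} \approx -3228.3$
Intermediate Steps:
$z = \frac{13}{3}$ ($z = 13 \cdot \frac{1}{3} = \frac{13}{3} \approx 4.3333$)
$\left(-429 - 316\right) d{\left(z \right)} = \left(-429 - 316\right) \frac{13}{3} = \left(-745\right) \frac{13}{3} = - \frac{9685}{3}$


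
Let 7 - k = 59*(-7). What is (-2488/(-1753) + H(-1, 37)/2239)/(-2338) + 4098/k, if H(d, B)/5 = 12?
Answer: 447657281927/45882864230 ≈ 9.7565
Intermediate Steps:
k = 420 (k = 7 - 59*(-7) = 7 - 1*(-413) = 7 + 413 = 420)
H(d, B) = 60 (H(d, B) = 5*12 = 60)
(-2488/(-1753) + H(-1, 37)/2239)/(-2338) + 4098/k = (-2488/(-1753) + 60/2239)/(-2338) + 4098/420 = (-2488*(-1/1753) + 60*(1/2239))*(-1/2338) + 4098*(1/420) = (2488/1753 + 60/2239)*(-1/2338) + 683/70 = (5675812/3924967)*(-1/2338) + 683/70 = -2837906/4588286423 + 683/70 = 447657281927/45882864230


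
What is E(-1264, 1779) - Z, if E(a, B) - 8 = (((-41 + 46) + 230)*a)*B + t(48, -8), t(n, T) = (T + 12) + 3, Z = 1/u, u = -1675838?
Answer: -885570020688509/1675838 ≈ -5.2843e+8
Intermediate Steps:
Z = -1/1675838 (Z = 1/(-1675838) = -1/1675838 ≈ -5.9672e-7)
t(n, T) = 15 + T (t(n, T) = (12 + T) + 3 = 15 + T)
E(a, B) = 15 + 235*B*a (E(a, B) = 8 + ((((-41 + 46) + 230)*a)*B + (15 - 8)) = 8 + (((5 + 230)*a)*B + 7) = 8 + ((235*a)*B + 7) = 8 + (235*B*a + 7) = 8 + (7 + 235*B*a) = 15 + 235*B*a)
E(-1264, 1779) - Z = (15 + 235*1779*(-1264)) - 1*(-1/1675838) = (15 - 528434160) + 1/1675838 = -528434145 + 1/1675838 = -885570020688509/1675838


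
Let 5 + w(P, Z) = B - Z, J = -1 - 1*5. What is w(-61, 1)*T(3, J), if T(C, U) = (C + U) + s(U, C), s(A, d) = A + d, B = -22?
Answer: 168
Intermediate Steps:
J = -6 (J = -1 - 5 = -6)
w(P, Z) = -27 - Z (w(P, Z) = -5 + (-22 - Z) = -27 - Z)
T(C, U) = 2*C + 2*U (T(C, U) = (C + U) + (U + C) = (C + U) + (C + U) = 2*C + 2*U)
w(-61, 1)*T(3, J) = (-27 - 1*1)*(2*3 + 2*(-6)) = (-27 - 1)*(6 - 12) = -28*(-6) = 168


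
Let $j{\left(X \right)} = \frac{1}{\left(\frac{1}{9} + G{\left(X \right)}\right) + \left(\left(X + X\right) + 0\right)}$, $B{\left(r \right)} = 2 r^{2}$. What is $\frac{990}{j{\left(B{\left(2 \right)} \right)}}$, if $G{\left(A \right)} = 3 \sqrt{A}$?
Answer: $15950 + 5940 \sqrt{2} \approx 24350.0$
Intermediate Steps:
$j{\left(X \right)} = \frac{1}{\frac{1}{9} + 2 X + 3 \sqrt{X}}$ ($j{\left(X \right)} = \frac{1}{\left(\frac{1}{9} + 3 \sqrt{X}\right) + \left(\left(X + X\right) + 0\right)} = \frac{1}{\left(\frac{1}{9} + 3 \sqrt{X}\right) + \left(2 X + 0\right)} = \frac{1}{\left(\frac{1}{9} + 3 \sqrt{X}\right) + 2 X} = \frac{1}{\frac{1}{9} + 2 X + 3 \sqrt{X}}$)
$\frac{990}{j{\left(B{\left(2 \right)} \right)}} = \frac{990}{9 \frac{1}{1 + 18 \cdot 2 \cdot 2^{2} + 27 \sqrt{2 \cdot 2^{2}}}} = \frac{990}{9 \frac{1}{1 + 18 \cdot 2 \cdot 4 + 27 \sqrt{2 \cdot 4}}} = \frac{990}{9 \frac{1}{1 + 18 \cdot 8 + 27 \sqrt{8}}} = \frac{990}{9 \frac{1}{1 + 144 + 27 \cdot 2 \sqrt{2}}} = \frac{990}{9 \frac{1}{1 + 144 + 54 \sqrt{2}}} = \frac{990}{9 \frac{1}{145 + 54 \sqrt{2}}} = 990 \left(\frac{145}{9} + 6 \sqrt{2}\right) = 15950 + 5940 \sqrt{2}$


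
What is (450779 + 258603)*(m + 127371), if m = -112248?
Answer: 10727983986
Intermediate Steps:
(450779 + 258603)*(m + 127371) = (450779 + 258603)*(-112248 + 127371) = 709382*15123 = 10727983986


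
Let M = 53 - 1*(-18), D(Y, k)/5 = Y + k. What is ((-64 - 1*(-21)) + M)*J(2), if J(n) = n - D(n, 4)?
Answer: -784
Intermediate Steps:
D(Y, k) = 5*Y + 5*k (D(Y, k) = 5*(Y + k) = 5*Y + 5*k)
J(n) = -20 - 4*n (J(n) = n - (5*n + 5*4) = n - (5*n + 20) = n - (20 + 5*n) = n + (-20 - 5*n) = -20 - 4*n)
M = 71 (M = 53 + 18 = 71)
((-64 - 1*(-21)) + M)*J(2) = ((-64 - 1*(-21)) + 71)*(-20 - 4*2) = ((-64 + 21) + 71)*(-20 - 8) = (-43 + 71)*(-28) = 28*(-28) = -784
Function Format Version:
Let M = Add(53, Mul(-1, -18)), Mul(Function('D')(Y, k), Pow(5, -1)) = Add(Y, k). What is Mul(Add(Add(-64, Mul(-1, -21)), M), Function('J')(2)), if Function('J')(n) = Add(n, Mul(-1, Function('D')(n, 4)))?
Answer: -784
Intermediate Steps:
Function('D')(Y, k) = Add(Mul(5, Y), Mul(5, k)) (Function('D')(Y, k) = Mul(5, Add(Y, k)) = Add(Mul(5, Y), Mul(5, k)))
Function('J')(n) = Add(-20, Mul(-4, n)) (Function('J')(n) = Add(n, Mul(-1, Add(Mul(5, n), Mul(5, 4)))) = Add(n, Mul(-1, Add(Mul(5, n), 20))) = Add(n, Mul(-1, Add(20, Mul(5, n)))) = Add(n, Add(-20, Mul(-5, n))) = Add(-20, Mul(-4, n)))
M = 71 (M = Add(53, 18) = 71)
Mul(Add(Add(-64, Mul(-1, -21)), M), Function('J')(2)) = Mul(Add(Add(-64, Mul(-1, -21)), 71), Add(-20, Mul(-4, 2))) = Mul(Add(Add(-64, 21), 71), Add(-20, -8)) = Mul(Add(-43, 71), -28) = Mul(28, -28) = -784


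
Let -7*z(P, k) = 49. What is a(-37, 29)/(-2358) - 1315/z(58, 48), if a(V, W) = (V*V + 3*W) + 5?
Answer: 1030181/5502 ≈ 187.24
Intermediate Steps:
z(P, k) = -7 (z(P, k) = -⅐*49 = -7)
a(V, W) = 5 + V² + 3*W (a(V, W) = (V² + 3*W) + 5 = 5 + V² + 3*W)
a(-37, 29)/(-2358) - 1315/z(58, 48) = (5 + (-37)² + 3*29)/(-2358) - 1315/(-7) = (5 + 1369 + 87)*(-1/2358) - 1315*(-⅐) = 1461*(-1/2358) + 1315/7 = -487/786 + 1315/7 = 1030181/5502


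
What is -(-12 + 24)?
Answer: -12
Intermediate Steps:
-(-12 + 24) = -1*12 = -12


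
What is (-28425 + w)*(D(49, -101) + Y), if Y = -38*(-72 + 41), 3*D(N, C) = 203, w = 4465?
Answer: -89538520/3 ≈ -2.9846e+7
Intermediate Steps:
D(N, C) = 203/3 (D(N, C) = (1/3)*203 = 203/3)
Y = 1178 (Y = -38*(-31) = 1178)
(-28425 + w)*(D(49, -101) + Y) = (-28425 + 4465)*(203/3 + 1178) = -23960*3737/3 = -89538520/3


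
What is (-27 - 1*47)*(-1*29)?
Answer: 2146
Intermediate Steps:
(-27 - 1*47)*(-1*29) = (-27 - 47)*(-29) = -74*(-29) = 2146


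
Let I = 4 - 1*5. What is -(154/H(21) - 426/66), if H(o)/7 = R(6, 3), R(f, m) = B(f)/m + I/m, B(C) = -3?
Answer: 505/22 ≈ 22.955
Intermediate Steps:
I = -1 (I = 4 - 5 = -1)
R(f, m) = -4/m (R(f, m) = -3/m - 1/m = -4/m)
H(o) = -28/3 (H(o) = 7*(-4/3) = -28/3)
-(154/H(21) - 426/66) = -(154/(-28/3) - 426/66) = -(154*(-3/28) - 426*1/66) = -(-33/2 - 71/11) = -1*(-505/22) = 505/22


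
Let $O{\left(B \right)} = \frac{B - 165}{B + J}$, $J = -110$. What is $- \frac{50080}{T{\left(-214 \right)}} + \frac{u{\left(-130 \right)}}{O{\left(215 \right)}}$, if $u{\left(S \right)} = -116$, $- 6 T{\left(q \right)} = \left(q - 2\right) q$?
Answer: $- \frac{1141634}{4815} \approx -237.1$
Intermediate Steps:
$T{\left(q \right)} = - \frac{q \left(-2 + q\right)}{6}$ ($T{\left(q \right)} = - \frac{\left(q - 2\right) q}{6} = - \frac{\left(-2 + q\right) q}{6} = - \frac{q \left(-2 + q\right)}{6}$)
$O{\left(B \right)} = \frac{-165 + B}{-110 + B}$ ($O{\left(B \right)} = \frac{B - 165}{B - 110} = \frac{-165 + B}{-110 + B}$)
$- \frac{50080}{T{\left(-214 \right)}} + \frac{u{\left(-130 \right)}}{O{\left(215 \right)}} = - \frac{50080}{\frac{1}{6} \left(-214\right) \left(2 - -214\right)} - \frac{116}{\frac{1}{-110 + 215} \left(-165 + 215\right)} = - \frac{50080}{\frac{1}{6} \left(-214\right) \left(2 + 214\right)} - \frac{116}{\frac{1}{105} \cdot 50} = - \frac{50080}{\frac{1}{6} \left(-214\right) 216} - \frac{116}{\frac{1}{105} \cdot 50} = - \frac{50080}{-7704} - \frac{116}{\frac{10}{21}} = \left(-50080\right) \left(- \frac{1}{7704}\right) - \frac{1218}{5} = \frac{6260}{963} - \frac{1218}{5} = - \frac{1141634}{4815}$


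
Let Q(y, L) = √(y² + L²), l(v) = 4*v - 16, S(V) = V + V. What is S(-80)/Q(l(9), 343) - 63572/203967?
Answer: -63572/203967 - 160*√118049/118049 ≈ -0.77736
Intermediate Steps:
S(V) = 2*V
l(v) = -16 + 4*v
Q(y, L) = √(L² + y²)
S(-80)/Q(l(9), 343) - 63572/203967 = (2*(-80))/(√(343² + (-16 + 4*9)²)) - 63572/203967 = -160/√(117649 + (-16 + 36)²) - 63572*1/203967 = -160/√(117649 + 20²) - 63572/203967 = -160/√(117649 + 400) - 63572/203967 = -160*√118049/118049 - 63572/203967 = -63572/203967 - 160*√118049/118049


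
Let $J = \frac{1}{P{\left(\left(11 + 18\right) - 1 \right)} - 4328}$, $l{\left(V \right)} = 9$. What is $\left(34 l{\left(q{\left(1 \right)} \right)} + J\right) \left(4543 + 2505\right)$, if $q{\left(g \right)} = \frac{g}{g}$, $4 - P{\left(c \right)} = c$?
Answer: $\frac{1173237391}{544} \approx 2.1567 \cdot 10^{6}$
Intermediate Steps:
$P{\left(c \right)} = 4 - c$
$q{\left(g \right)} = 1$
$J = - \frac{1}{4352}$ ($J = \frac{1}{\left(4 - \left(\left(11 + 18\right) - 1\right)\right) - 4328} = \frac{1}{\left(4 - \left(29 - 1\right)\right) - 4328} = \frac{1}{\left(4 - 28\right) - 4328} = \frac{1}{-24 - 4328} = \frac{1}{-4352} = - \frac{1}{4352} \approx -0.00022978$)
$\left(34 l{\left(q{\left(1 \right)} \right)} + J\right) \left(4543 + 2505\right) = \left(34 \cdot 9 - \frac{1}{4352}\right) \left(4543 + 2505\right) = \left(306 - \frac{1}{4352}\right) 7048 = \frac{1331711}{4352} \cdot 7048 = \frac{1173237391}{544}$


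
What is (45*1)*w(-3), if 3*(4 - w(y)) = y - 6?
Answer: 315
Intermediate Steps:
w(y) = 6 - y/3 (w(y) = 4 - (y - 6)/3 = 4 - (-6 + y)/3 = 4 + (2 - y/3) = 6 - y/3)
(45*1)*w(-3) = (45*1)*(6 - ⅓*(-3)) = 45*(6 + 1) = 45*7 = 315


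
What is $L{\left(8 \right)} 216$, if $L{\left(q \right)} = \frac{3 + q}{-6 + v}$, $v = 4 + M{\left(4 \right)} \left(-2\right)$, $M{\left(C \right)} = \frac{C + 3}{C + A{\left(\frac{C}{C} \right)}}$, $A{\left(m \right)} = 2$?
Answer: $- \frac{7128}{13} \approx -548.31$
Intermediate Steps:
$M{\left(C \right)} = \frac{3 + C}{2 + C}$ ($M{\left(C \right)} = \frac{C + 3}{C + 2} = \frac{3 + C}{2 + C}$)
$v = \frac{5}{3}$ ($v = 4 + \frac{3 + 4}{2 + 4} \left(-2\right) = 4 + \frac{1}{6} \cdot 7 \left(-2\right) = 4 + \frac{7}{6} \left(-2\right) = 4 - \frac{7}{3} = \frac{5}{3} \approx 1.6667$)
$L{\left(q \right)} = - \frac{9}{13} - \frac{3 q}{13}$ ($L{\left(q \right)} = \frac{3 + q}{-6 + \frac{5}{3}} = \frac{3 + q}{- \frac{13}{3}} = \left(3 + q\right) \left(- \frac{3}{13}\right) = - \frac{9}{13} - \frac{3 q}{13}$)
$L{\left(8 \right)} 216 = \left(- \frac{9}{13} - \frac{24}{13}\right) 216 = \left(- \frac{33}{13}\right) 216 = - \frac{7128}{13}$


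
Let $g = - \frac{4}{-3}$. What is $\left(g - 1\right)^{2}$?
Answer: $\frac{1}{9} \approx 0.11111$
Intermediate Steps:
$g = \frac{4}{3}$ ($g = \left(-4\right) \left(- \frac{1}{3}\right) = \frac{4}{3} \approx 1.3333$)
$\left(g - 1\right)^{2} = \left(\frac{4}{3} - 1\right)^{2} = \left(\frac{1}{3}\right)^{2} = \frac{1}{9}$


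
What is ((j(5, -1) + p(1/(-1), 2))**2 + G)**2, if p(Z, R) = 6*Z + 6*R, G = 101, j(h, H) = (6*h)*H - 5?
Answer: 887364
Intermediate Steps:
j(h, H) = -5 + 6*H*h (j(h, H) = 6*H*h - 5 = -5 + 6*H*h)
p(Z, R) = 6*R + 6*Z
((j(5, -1) + p(1/(-1), 2))**2 + G)**2 = (((-5 + 6*(-1)*5) + (6*2 + 6/(-1)))**2 + 101)**2 = (((-5 - 30) + (12 + 6*(-1)))**2 + 101)**2 = ((-35 + (12 - 6))**2 + 101)**2 = ((-35 + 6)**2 + 101)**2 = ((-29)**2 + 101)**2 = (841 + 101)**2 = 942**2 = 887364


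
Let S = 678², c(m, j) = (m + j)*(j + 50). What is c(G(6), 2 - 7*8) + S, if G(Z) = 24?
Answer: 459804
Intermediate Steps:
c(m, j) = (50 + j)*(j + m) (c(m, j) = (j + m)*(50 + j) = (50 + j)*(j + m))
S = 459684
c(G(6), 2 - 7*8) + S = ((2 - 7*8)² + 50*(2 - 7*8) + 50*24 + (2 - 7*8)*24) + 459684 = ((2 - 56)² + 50*(2 - 56) + 1200 + (2 - 56)*24) + 459684 = ((-54)² + 50*(-54) + 1200 - 54*24) + 459684 = (2916 - 2700 + 1200 - 1296) + 459684 = 120 + 459684 = 459804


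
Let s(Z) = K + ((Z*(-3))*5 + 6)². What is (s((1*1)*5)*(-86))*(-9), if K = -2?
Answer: 3683466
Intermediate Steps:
s(Z) = -2 + (6 - 15*Z)² (s(Z) = -2 + ((Z*(-3))*5 + 6)² = -2 + (-3*Z*5 + 6)² = -2 + (-15*Z + 6)² = -2 + (6 - 15*Z)²)
(s((1*1)*5)*(-86))*(-9) = ((-2 + 9*(-2 + 5*((1*1)*5))²)*(-86))*(-9) = ((-2 + 9*(-2 + 5*(1*5))²)*(-86))*(-9) = ((-2 + 9*(-2 + 5*5)²)*(-86))*(-9) = ((-2 + 9*(-2 + 25)²)*(-86))*(-9) = ((-2 + 9*23²)*(-86))*(-9) = ((-2 + 9*529)*(-86))*(-9) = ((-2 + 4761)*(-86))*(-9) = (4759*(-86))*(-9) = -409274*(-9) = 3683466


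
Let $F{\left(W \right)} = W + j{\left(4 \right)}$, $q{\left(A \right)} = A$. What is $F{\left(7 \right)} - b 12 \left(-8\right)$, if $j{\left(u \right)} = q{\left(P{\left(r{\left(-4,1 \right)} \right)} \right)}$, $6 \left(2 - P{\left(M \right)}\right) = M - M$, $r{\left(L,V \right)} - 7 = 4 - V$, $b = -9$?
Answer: $-855$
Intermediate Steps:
$r{\left(L,V \right)} = 11 - V$ ($r{\left(L,V \right)} = 7 - \left(-4 + V\right) = 11 - V$)
$P{\left(M \right)} = 2$ ($P{\left(M \right)} = 2 - \frac{M - M}{6} = 2 - 0 = 2 + 0 = 2$)
$j{\left(u \right)} = 2$
$F{\left(W \right)} = 2 + W$ ($F{\left(W \right)} = W + 2 = 2 + W$)
$F{\left(7 \right)} - b 12 \left(-8\right) = \left(2 + 7\right) - \left(-9\right) 12 \left(-8\right) = 9 - \left(-108\right) \left(-8\right) = 9 - 864 = -855$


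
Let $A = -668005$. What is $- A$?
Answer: $668005$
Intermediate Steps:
$- A = \left(-1\right) \left(-668005\right) = 668005$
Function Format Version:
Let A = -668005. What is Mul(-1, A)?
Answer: 668005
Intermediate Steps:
Mul(-1, A) = Mul(-1, -668005) = 668005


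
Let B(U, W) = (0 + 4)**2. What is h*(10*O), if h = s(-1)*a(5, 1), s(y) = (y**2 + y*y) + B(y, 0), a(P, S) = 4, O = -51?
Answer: -36720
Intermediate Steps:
B(U, W) = 16 (B(U, W) = 4**2 = 16)
s(y) = 16 + 2*y**2 (s(y) = (y**2 + y*y) + 16 = (y**2 + y**2) + 16 = 2*y**2 + 16 = 16 + 2*y**2)
h = 72 (h = (16 + 2*(-1)**2)*4 = (16 + 2*1)*4 = (16 + 2)*4 = 18*4 = 72)
h*(10*O) = 72*(10*(-51)) = 72*(-510) = -36720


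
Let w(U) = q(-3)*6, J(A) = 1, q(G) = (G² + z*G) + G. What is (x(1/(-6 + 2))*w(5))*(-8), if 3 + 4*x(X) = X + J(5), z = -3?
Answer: 405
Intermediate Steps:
q(G) = G² - 2*G (q(G) = (G² - 3*G) + G = G² - 2*G)
w(U) = 90 (w(U) = -3*(-2 - 3)*6 = -3*(-5)*6 = 15*6 = 90)
x(X) = -½ + X/4 (x(X) = -¾ + (X + 1)/4 = -¾ + (1 + X)/4 = -¾ + (¼ + X/4) = -½ + X/4)
(x(1/(-6 + 2))*w(5))*(-8) = ((-½ + 1/(4*(-6 + 2)))*90)*(-8) = ((-½ + (¼)/(-4))*90)*(-8) = ((-½ + (¼)*(-¼))*90)*(-8) = ((-½ - 1/16)*90)*(-8) = -9/16*90*(-8) = -405/8*(-8) = 405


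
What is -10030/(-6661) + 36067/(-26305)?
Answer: 23596863/175217605 ≈ 0.13467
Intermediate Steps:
-10030/(-6661) + 36067/(-26305) = -10030*(-1/6661) + 36067*(-1/26305) = 10030/6661 - 36067/26305 = 23596863/175217605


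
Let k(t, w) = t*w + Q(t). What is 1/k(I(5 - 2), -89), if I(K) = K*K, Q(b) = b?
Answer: -1/792 ≈ -0.0012626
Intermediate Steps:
I(K) = K**2
k(t, w) = t + t*w (k(t, w) = t*w + t = t + t*w)
1/k(I(5 - 2), -89) = 1/((5 - 2)**2*(1 - 89)) = 1/(3**2*(-88)) = 1/(9*(-88)) = 1/(-792) = -1/792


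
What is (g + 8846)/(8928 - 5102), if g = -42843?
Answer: -33997/3826 ≈ -8.8858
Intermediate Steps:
(g + 8846)/(8928 - 5102) = (-42843 + 8846)/(8928 - 5102) = -33997/3826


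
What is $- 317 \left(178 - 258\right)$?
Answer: $25360$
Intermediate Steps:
$- 317 \left(178 - 258\right) = \left(-317\right) \left(-80\right) = 25360$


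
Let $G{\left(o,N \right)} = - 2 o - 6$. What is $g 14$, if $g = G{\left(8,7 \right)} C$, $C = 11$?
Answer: $-3388$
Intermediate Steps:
$G{\left(o,N \right)} = -6 - 2 o$
$g = -242$ ($g = \left(-6 - 16\right) 11 = \left(-22\right) 11 = -242$)
$g 14 = \left(-242\right) 14 = -3388$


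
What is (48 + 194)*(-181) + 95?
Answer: -43707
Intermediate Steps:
(48 + 194)*(-181) + 95 = 242*(-181) + 95 = -43802 + 95 = -43707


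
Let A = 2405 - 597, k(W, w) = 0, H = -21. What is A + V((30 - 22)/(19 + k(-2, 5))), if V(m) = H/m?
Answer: 14065/8 ≈ 1758.1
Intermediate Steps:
A = 1808
V(m) = -21/m
A + V((30 - 22)/(19 + k(-2, 5))) = 1808 - 21*(19 + 0)/(30 - 22) = 1808 - 21/(8/19) = 1808 - 21/(8*(1/19)) = 1808 - 21/8/19 = 1808 - 21*19/8 = 1808 - 399/8 = 14065/8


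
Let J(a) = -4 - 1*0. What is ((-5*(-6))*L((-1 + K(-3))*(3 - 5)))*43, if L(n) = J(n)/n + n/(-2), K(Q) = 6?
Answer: 6966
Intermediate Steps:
J(a) = -4 (J(a) = -4 + 0 = -4)
L(n) = -4/n - n/2 (L(n) = -4/n + n/(-2) = -4/n + n*(-½) = -4/n - n/2)
((-5*(-6))*L((-1 + K(-3))*(3 - 5)))*43 = ((-5*(-6))*(-4*1/((-1 + 6)*(3 - 5)) - (-1 + 6)*(3 - 5)/2))*43 = (30*(-4/(5*(-2)) - 5*(-2)/2))*43 = (30*(-4/(-10) - ½*(-10)))*43 = (30*(-4*(-⅒) + 5))*43 = (30*(⅖ + 5))*43 = (30*(27/5))*43 = 162*43 = 6966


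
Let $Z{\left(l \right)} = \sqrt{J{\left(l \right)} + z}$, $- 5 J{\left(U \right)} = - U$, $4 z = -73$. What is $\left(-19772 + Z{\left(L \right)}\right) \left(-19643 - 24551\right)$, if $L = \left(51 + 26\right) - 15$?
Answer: $873803768 - \frac{66291 i \sqrt{65}}{5} \approx 8.738 \cdot 10^{8} - 1.0689 \cdot 10^{5} i$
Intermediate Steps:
$z = - \frac{73}{4}$ ($z = \frac{1}{4} \left(-73\right) = - \frac{73}{4} \approx -18.25$)
$J{\left(U \right)} = \frac{U}{5}$ ($J{\left(U \right)} = - \frac{\left(-1\right) U}{5} = \frac{U}{5}$)
$L = 62$ ($L = 77 - 15 = 62$)
$Z{\left(l \right)} = \sqrt{- \frac{73}{4} + \frac{l}{5}}$ ($Z{\left(l \right)} = \sqrt{\frac{l}{5} - \frac{73}{4}} = \sqrt{- \frac{73}{4} + \frac{l}{5}}$)
$\left(-19772 + Z{\left(L \right)}\right) \left(-19643 - 24551\right) = \left(-19772 + \frac{\sqrt{-1825 + 20 \cdot 62}}{10}\right) \left(-19643 - 24551\right) = \left(-19772 + \frac{\sqrt{-1825 + 1240}}{10}\right) \left(-44194\right) = \left(-19772 + \frac{\sqrt{-585}}{10}\right) \left(-44194\right) = \left(-19772 + \frac{3 i \sqrt{65}}{10}\right) \left(-44194\right) = 873803768 - \frac{66291 i \sqrt{65}}{5}$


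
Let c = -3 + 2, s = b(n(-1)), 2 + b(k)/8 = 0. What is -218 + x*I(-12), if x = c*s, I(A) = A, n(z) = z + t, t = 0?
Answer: -410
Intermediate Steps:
n(z) = z (n(z) = z + 0 = z)
b(k) = -16 (b(k) = -16 + 8*0 = -16 + 0 = -16)
s = -16
c = -1
x = 16 (x = -1*(-16) = 16)
-218 + x*I(-12) = -218 + 16*(-12) = -218 - 192 = -410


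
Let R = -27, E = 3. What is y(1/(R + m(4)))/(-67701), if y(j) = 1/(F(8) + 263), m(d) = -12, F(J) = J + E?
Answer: -1/18550074 ≈ -5.3908e-8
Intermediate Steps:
F(J) = 3 + J (F(J) = J + 3 = 3 + J)
y(j) = 1/274 (y(j) = 1/((3 + 8) + 263) = 1/(11 + 263) = 1/274)
y(1/(R + m(4)))/(-67701) = (1/274)/(-67701) = (1/274)*(-1/67701) = -1/18550074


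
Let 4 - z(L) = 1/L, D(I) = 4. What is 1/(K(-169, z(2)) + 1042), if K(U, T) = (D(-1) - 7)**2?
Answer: 1/1051 ≈ 0.00095147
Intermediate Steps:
z(L) = 4 - 1/L
K(U, T) = 9 (K(U, T) = (4 - 7)**2 = (-3)**2 = 9)
1/(K(-169, z(2)) + 1042) = 1/(9 + 1042) = 1/1051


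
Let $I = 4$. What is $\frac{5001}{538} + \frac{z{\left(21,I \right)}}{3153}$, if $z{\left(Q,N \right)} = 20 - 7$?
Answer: $\frac{15775147}{1696314} \approx 9.2997$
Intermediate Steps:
$z{\left(Q,N \right)} = 13$
$\frac{5001}{538} + \frac{z{\left(21,I \right)}}{3153} = \frac{5001}{538} + \frac{13}{3153} = \frac{15775147}{1696314}$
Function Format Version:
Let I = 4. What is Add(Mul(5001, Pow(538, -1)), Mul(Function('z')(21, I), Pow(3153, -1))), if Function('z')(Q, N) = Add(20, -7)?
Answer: Rational(15775147, 1696314) ≈ 9.2997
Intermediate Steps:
Function('z')(Q, N) = 13
Add(Mul(5001, Pow(538, -1)), Mul(Function('z')(21, I), Pow(3153, -1))) = Add(Mul(5001, Pow(538, -1)), Mul(13, Pow(3153, -1))) = Add(Mul(5001, Rational(1, 538)), Mul(13, Rational(1, 3153))) = Add(Rational(5001, 538), Rational(13, 3153)) = Rational(15775147, 1696314)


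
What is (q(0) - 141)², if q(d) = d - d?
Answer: 19881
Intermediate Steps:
q(d) = 0
(q(0) - 141)² = (0 - 141)² = (-141)² = 19881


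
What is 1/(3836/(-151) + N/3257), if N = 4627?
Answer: -491807/11795175 ≈ -0.041696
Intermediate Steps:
1/(3836/(-151) + N/3257) = 1/(3836/(-151) + 4627/3257) = 1/(3836*(-1/151) + 4627*(1/3257)) = 1/(-3836/151 + 4627/3257) = 1/(-11795175/491807) = -491807/11795175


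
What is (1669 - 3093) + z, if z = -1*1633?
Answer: -3057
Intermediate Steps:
z = -1633
(1669 - 3093) + z = (1669 - 3093) - 1633 = -1424 - 1633 = -3057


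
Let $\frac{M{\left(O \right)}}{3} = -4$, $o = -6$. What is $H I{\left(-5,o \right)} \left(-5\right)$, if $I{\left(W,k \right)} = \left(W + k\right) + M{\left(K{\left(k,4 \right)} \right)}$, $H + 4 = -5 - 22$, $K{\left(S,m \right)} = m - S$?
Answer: $-3565$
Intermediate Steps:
$H = -31$ ($H = -4 - 27 = -31$)
$M{\left(O \right)} = -12$ ($M{\left(O \right)} = 3 \left(-4\right) = -12$)
$I{\left(W,k \right)} = -12 + W + k$ ($I{\left(W,k \right)} = \left(W + k\right) - 12 = -12 + W + k$)
$H I{\left(-5,o \right)} \left(-5\right) = - 31 \left(-12 - 5 - 6\right) \left(-5\right) = \left(-31\right) \left(-23\right) \left(-5\right) = 713 \left(-5\right) = -3565$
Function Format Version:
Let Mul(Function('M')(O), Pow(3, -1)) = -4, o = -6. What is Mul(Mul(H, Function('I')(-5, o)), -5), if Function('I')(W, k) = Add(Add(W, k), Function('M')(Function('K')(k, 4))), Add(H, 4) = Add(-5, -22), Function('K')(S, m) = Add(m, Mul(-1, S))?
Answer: -3565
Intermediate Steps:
H = -31 (H = Add(-4, Add(-5, -22)) = Add(-4, -27) = -31)
Function('M')(O) = -12 (Function('M')(O) = Mul(3, -4) = -12)
Function('I')(W, k) = Add(-12, W, k) (Function('I')(W, k) = Add(Add(W, k), -12) = Add(-12, W, k))
Mul(Mul(H, Function('I')(-5, o)), -5) = Mul(Mul(-31, Add(-12, -5, -6)), -5) = Mul(Mul(-31, -23), -5) = Mul(713, -5) = -3565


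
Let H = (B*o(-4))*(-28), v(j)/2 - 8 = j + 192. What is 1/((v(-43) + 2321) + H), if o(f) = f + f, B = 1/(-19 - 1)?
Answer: 5/13119 ≈ 0.00038113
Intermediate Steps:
B = -1/20 (B = 1/(-20) = -1/20 ≈ -0.050000)
o(f) = 2*f
v(j) = 400 + 2*j (v(j) = 16 + 2*(j + 192) = 16 + 2*(192 + j) = 16 + (384 + 2*j) = 400 + 2*j)
H = -56/5 (H = -(-4)/10*(-28) = -1/20*(-8)*(-28) = (2/5)*(-28) = -56/5 ≈ -11.200)
1/((v(-43) + 2321) + H) = 1/(((400 + 2*(-43)) + 2321) - 56/5) = 1/(((400 - 86) + 2321) - 56/5) = 1/((314 + 2321) - 56/5) = 1/(2635 - 56/5) = 1/(13119/5) = 5/13119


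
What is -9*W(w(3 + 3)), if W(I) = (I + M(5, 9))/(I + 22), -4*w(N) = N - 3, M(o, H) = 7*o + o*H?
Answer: -2853/85 ≈ -33.565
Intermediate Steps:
M(o, H) = 7*o + H*o
w(N) = ¾ - N/4 (w(N) = -(N - 3)/4 = -(-3 + N)/4 = ¾ - N/4)
W(I) = (80 + I)/(22 + I) (W(I) = (I + 5*(7 + 9))/(I + 22) = (I + 5*16)/(22 + I) = (I + 80)/(22 + I) = (80 + I)/(22 + I))
-9*W(w(3 + 3)) = -9*(80 + (¾ - (3 + 3)/4))/(22 + (¾ - (3 + 3)/4)) = -9*(80 + (¾ - ¼*6))/(22 + (¾ - ¼*6)) = -9*(80 + (¾ - 3/2))/(22 + (¾ - 3/2)) = -9*(80 - ¾)/(22 - ¾) = -9*317/(85/4*4) = -36*317/(85*4) = -9*317/85 = -2853/85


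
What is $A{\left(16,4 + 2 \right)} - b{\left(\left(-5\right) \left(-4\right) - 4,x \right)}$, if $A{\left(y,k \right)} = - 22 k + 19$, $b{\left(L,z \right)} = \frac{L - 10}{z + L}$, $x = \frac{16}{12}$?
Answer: $- \frac{2947}{26} \approx -113.35$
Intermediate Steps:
$x = \frac{4}{3}$ ($x = 16 \cdot \frac{1}{12} = \frac{4}{3} \approx 1.3333$)
$b{\left(L,z \right)} = \frac{-10 + L}{L + z}$
$A{\left(y,k \right)} = 19 - 22 k$
$A{\left(16,4 + 2 \right)} - b{\left(\left(-5\right) \left(-4\right) - 4,x \right)} = \left(19 - 22 \left(4 + 2\right)\right) - \frac{-10 - -16}{\left(\left(-5\right) \left(-4\right) - 4\right) + \frac{4}{3}} = \left(19 - 132\right) - \frac{-10 + \left(20 - 4\right)}{\left(20 - 4\right) + \frac{4}{3}} = \left(19 - 132\right) - \frac{-10 + 16}{16 + \frac{4}{3}} = -113 - \frac{1}{\frac{52}{3}} \cdot 6 = -113 - \frac{3}{52} \cdot 6 = -113 - \frac{9}{26} = - \frac{2947}{26}$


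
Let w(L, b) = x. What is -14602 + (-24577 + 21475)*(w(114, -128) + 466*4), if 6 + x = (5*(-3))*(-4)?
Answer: -5964238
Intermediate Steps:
x = 54 (x = -6 + (5*(-3))*(-4) = -6 - 15*(-4) = -6 + 60 = 54)
w(L, b) = 54
-14602 + (-24577 + 21475)*(w(114, -128) + 466*4) = -14602 + (-24577 + 21475)*(54 + 466*4) = -14602 - 3102*(54 + 1864) = -14602 - 3102*1918 = -14602 - 5949636 = -5964238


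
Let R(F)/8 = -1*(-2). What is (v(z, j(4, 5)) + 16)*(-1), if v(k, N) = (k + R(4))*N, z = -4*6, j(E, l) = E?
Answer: 16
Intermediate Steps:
R(F) = 16 (R(F) = 8*(-1*(-2)) = 8*2 = 16)
z = -24
v(k, N) = N*(16 + k) (v(k, N) = (k + 16)*N = (16 + k)*N = N*(16 + k))
(v(z, j(4, 5)) + 16)*(-1) = (4*(16 - 24) + 16)*(-1) = (4*(-8) + 16)*(-1) = (-32 + 16)*(-1) = -16*(-1) = 16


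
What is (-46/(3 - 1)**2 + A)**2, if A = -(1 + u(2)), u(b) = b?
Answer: 841/4 ≈ 210.25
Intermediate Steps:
A = -3 (A = -(1 + 2) = -1*3 = -3)
(-46/(3 - 1)**2 + A)**2 = (-46/(3 - 1)**2 - 3)**2 = (-46/(2**2) - 3)**2 = (-46/4 - 3)**2 = (-46*1/4 - 3)**2 = (-23/2 - 3)**2 = (-29/2)**2 = 841/4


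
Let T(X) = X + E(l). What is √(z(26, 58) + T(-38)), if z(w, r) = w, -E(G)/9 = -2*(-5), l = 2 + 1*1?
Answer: I*√102 ≈ 10.1*I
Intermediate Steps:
l = 3 (l = 2 + 1 = 3)
E(G) = -90 (E(G) = -(-18)*(-5) = -9*10 = -90)
T(X) = -90 + X (T(X) = X - 90 = -90 + X)
√(z(26, 58) + T(-38)) = √(26 + (-90 - 38)) = √(26 - 128) = √(-102) = I*√102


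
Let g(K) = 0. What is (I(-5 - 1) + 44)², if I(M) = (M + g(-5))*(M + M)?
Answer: 13456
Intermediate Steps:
I(M) = 2*M² (I(M) = (M + 0)*(M + M) = M*(2*M) = 2*M²)
(I(-5 - 1) + 44)² = (2*(-5 - 1)² + 44)² = (2*(-6)² + 44)² = (2*36 + 44)² = (72 + 44)² = 116² = 13456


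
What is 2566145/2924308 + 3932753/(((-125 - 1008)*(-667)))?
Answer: 1221804096729/200902883908 ≈ 6.0816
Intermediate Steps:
2566145/2924308 + 3932753/(((-125 - 1008)*(-667))) = 2566145*(1/2924308) + 3932753/((-1133*(-667))) = 2566145/2924308 + 3932753/755711 = 2566145/2924308 + 3932753*(1/755711) = 2566145/2924308 + 357523/68701 = 1221804096729/200902883908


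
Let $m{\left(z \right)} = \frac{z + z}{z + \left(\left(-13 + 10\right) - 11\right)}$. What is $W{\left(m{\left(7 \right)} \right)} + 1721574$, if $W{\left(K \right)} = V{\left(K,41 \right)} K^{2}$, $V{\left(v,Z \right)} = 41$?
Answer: $1721738$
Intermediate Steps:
$m{\left(z \right)} = \frac{2 z}{-14 + z}$ ($m{\left(z \right)} = \frac{2 z}{z - 14} = \frac{2 z}{-14 + z}$)
$W{\left(K \right)} = 41 K^{2}$
$W{\left(m{\left(7 \right)} \right)} + 1721574 = 41 \left(2 \cdot 7 \frac{1}{-14 + 7}\right)^{2} + 1721574 = 41 \left(2 \cdot 7 \frac{1}{-7}\right)^{2} + 1721574 = 41 \left(2 \cdot 7 \left(- \frac{1}{7}\right)\right)^{2} + 1721574 = 41 \left(-2\right)^{2} + 1721574 = 41 \cdot 4 + 1721574 = 164 + 1721574 = 1721738$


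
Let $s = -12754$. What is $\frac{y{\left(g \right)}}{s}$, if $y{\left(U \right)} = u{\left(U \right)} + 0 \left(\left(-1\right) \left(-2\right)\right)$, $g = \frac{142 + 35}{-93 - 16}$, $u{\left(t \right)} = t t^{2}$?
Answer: $\frac{5545233}{16516799866} \approx 0.00033573$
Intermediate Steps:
$u{\left(t \right)} = t^{3}$
$g = - \frac{177}{109}$ ($g = \frac{177}{-109} = 177 \left(- \frac{1}{109}\right) = - \frac{177}{109} \approx -1.6239$)
$y{\left(U \right)} = U^{3}$ ($y{\left(U \right)} = U^{3} + 0 \left(\left(-1\right) \left(-2\right)\right) = U^{3} + 0 \cdot 2 = U^{3} + 0 = U^{3}$)
$\frac{y{\left(g \right)}}{s} = \frac{\left(- \frac{177}{109}\right)^{3}}{-12754} = \left(- \frac{5545233}{1295029}\right) \left(- \frac{1}{12754}\right) = \frac{5545233}{16516799866}$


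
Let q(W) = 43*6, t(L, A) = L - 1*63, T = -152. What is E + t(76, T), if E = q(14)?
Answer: 271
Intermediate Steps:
t(L, A) = -63 + L (t(L, A) = L - 63 = -63 + L)
q(W) = 258
E = 258
E + t(76, T) = 258 + (-63 + 76) = 258 + 13 = 271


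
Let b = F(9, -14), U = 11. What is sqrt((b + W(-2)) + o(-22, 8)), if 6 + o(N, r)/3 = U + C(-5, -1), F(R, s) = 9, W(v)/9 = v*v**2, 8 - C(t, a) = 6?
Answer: I*sqrt(42) ≈ 6.4807*I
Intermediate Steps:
C(t, a) = 2 (C(t, a) = 8 - 1*6 = 8 - 6 = 2)
W(v) = 9*v**3 (W(v) = 9*(v*v**2) = 9*v**3)
o(N, r) = 21 (o(N, r) = -18 + 3*(11 + 2) = -18 + 3*13 = -18 + 39 = 21)
b = 9
sqrt((b + W(-2)) + o(-22, 8)) = sqrt((9 + 9*(-2)**3) + 21) = sqrt((9 + 9*(-8)) + 21) = sqrt((9 - 72) + 21) = sqrt(-63 + 21) = sqrt(-42) = I*sqrt(42)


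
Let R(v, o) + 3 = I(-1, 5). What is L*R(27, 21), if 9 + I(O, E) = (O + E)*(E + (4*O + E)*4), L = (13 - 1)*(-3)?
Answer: -864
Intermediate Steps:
L = -36 (L = 12*(-3) = -36)
I(O, E) = -9 + (E + O)*(5*E + 16*O) (I(O, E) = -9 + (O + E)*(E + (4*O + E)*4) = -9 + (E + O)*(E + (E + 4*O)*4) = -9 + (E + O)*(E + (4*E + 16*O)) = -9 + (E + O)*(5*E + 16*O))
R(v, o) = 24 (R(v, o) = -3 + (-9 + 5*5² + 16*(-1)² + 21*5*(-1)) = -3 + (-9 + 5*25 + 16*1 - 105) = -3 + (-9 + 125 + 16 - 105) = -3 + 27 = 24)
L*R(27, 21) = -36*24 = -864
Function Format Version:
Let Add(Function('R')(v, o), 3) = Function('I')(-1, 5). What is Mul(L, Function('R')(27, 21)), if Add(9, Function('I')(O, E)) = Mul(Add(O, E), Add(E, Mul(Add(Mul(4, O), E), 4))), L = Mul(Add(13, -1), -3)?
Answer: -864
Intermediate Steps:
L = -36 (L = Mul(12, -3) = -36)
Function('I')(O, E) = Add(-9, Mul(Add(E, O), Add(Mul(5, E), Mul(16, O)))) (Function('I')(O, E) = Add(-9, Mul(Add(O, E), Add(E, Mul(Add(Mul(4, O), E), 4)))) = Add(-9, Mul(Add(E, O), Add(E, Mul(Add(E, Mul(4, O)), 4)))) = Add(-9, Mul(Add(E, O), Add(E, Add(Mul(4, E), Mul(16, O))))) = Add(-9, Mul(Add(E, O), Add(Mul(5, E), Mul(16, O)))))
Function('R')(v, o) = 24 (Function('R')(v, o) = Add(-3, Add(-9, Mul(5, Pow(5, 2)), Mul(16, Pow(-1, 2)), Mul(21, 5, -1))) = Add(-3, Add(-9, Mul(5, 25), Mul(16, 1), -105)) = Add(-3, Add(-9, 125, 16, -105)) = Add(-3, 27) = 24)
Mul(L, Function('R')(27, 21)) = Mul(-36, 24) = -864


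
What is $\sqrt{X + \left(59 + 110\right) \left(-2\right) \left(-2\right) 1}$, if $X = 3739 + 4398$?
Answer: $\sqrt{8813} \approx 93.878$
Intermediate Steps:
$X = 8137$
$\sqrt{X + \left(59 + 110\right) \left(-2\right) \left(-2\right) 1} = \sqrt{8137 + \left(59 + 110\right) \left(-2\right) \left(-2\right) 1} = \sqrt{8137 + 169 \cdot 4 \cdot 1} = \sqrt{8137 + 169 \cdot 4} = \sqrt{8137 + 676} = \sqrt{8813}$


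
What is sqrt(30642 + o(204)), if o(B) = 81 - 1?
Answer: sqrt(30722) ≈ 175.28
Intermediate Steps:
o(B) = 80
sqrt(30642 + o(204)) = sqrt(30642 + 80) = sqrt(30722)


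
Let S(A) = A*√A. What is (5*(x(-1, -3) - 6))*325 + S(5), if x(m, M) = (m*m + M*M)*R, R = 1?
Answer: 6500 + 5*√5 ≈ 6511.2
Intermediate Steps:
x(m, M) = M² + m² (x(m, M) = (m*m + M*M)*1 = (m² + M²)*1 = (M² + m²)*1 = M² + m²)
S(A) = A^(3/2)
(5*(x(-1, -3) - 6))*325 + S(5) = (5*(((-3)² + (-1)²) - 6))*325 + 5^(3/2) = (5*((9 + 1) - 6))*325 + 5*√5 = (5*(10 - 6))*325 + 5*√5 = (5*4)*325 + 5*√5 = 20*325 + 5*√5 = 6500 + 5*√5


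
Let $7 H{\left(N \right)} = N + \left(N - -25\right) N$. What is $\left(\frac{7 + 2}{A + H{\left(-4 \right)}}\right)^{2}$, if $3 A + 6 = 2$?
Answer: $\frac{35721}{85264} \approx 0.41895$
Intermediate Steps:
$H{\left(N \right)} = \frac{N}{7} + \frac{N \left(25 + N\right)}{7}$ ($H{\left(N \right)} = \frac{N + \left(N - -25\right) N}{7} = \frac{N + \left(N + 25\right) N}{7} = \frac{N + \left(25 + N\right) N}{7} = \frac{N + N \left(25 + N\right)}{7} = \frac{N}{7} + \frac{N \left(25 + N\right)}{7}$)
$A = - \frac{4}{3}$ ($A = -2 + \frac{1}{3} \cdot 2 = -2 + \frac{2}{3} = - \frac{4}{3} \approx -1.3333$)
$\left(\frac{7 + 2}{A + H{\left(-4 \right)}}\right)^{2} = \left(\frac{7 + 2}{- \frac{4}{3} + \frac{1}{7} \left(-4\right) \left(26 - 4\right)}\right)^{2} = \left(\frac{9}{- \frac{4}{3} + \frac{1}{7} \left(-4\right) 22}\right)^{2} = \left(\frac{9}{- \frac{4}{3} - \frac{88}{7}}\right)^{2} = \left(\frac{9}{- \frac{292}{21}}\right)^{2} = \left(9 \left(- \frac{21}{292}\right)\right)^{2} = \left(- \frac{189}{292}\right)^{2} = \frac{35721}{85264}$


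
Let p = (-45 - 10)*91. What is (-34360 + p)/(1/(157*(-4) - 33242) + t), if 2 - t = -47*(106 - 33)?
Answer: -1333292550/116275709 ≈ -11.467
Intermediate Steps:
t = 3433 (t = 2 - (-47)*(106 - 33) = 2 - (-47)*73 = 2 - 1*(-3431) = 2 + 3431 = 3433)
p = -5005 (p = -55*91 = -5005)
(-34360 + p)/(1/(157*(-4) - 33242) + t) = (-34360 - 5005)/(1/(157*(-4) - 33242) + 3433) = -39365/(1/(-628 - 33242) + 3433) = -39365/(1/(-33870) + 3433) = -39365/(-1/33870 + 3433) = -39365/116275709/33870 = -39365*33870/116275709 = -1333292550/116275709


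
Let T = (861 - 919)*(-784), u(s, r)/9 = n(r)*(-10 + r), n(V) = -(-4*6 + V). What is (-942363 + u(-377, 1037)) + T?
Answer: -10260050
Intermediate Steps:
n(V) = 24 - V (n(V) = -(-24 + V) = 24 - V)
u(s, r) = 9*(-10 + r)*(24 - r) (u(s, r) = 9*((24 - r)*(-10 + r)) = 9*((-10 + r)*(24 - r)) = 9*(-10 + r)*(24 - r))
T = 45472 (T = -58*(-784) = 45472)
(-942363 + u(-377, 1037)) + T = (-942363 - 9*(-24 + 1037)*(-10 + 1037)) + 45472 = (-942363 - 9*1013*1027) + 45472 = (-942363 - 9363159) + 45472 = -10305522 + 45472 = -10260050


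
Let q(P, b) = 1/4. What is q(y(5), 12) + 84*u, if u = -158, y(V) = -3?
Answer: -53087/4 ≈ -13272.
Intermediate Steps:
q(P, b) = ¼
q(y(5), 12) + 84*u = ¼ + 84*(-158) = ¼ - 13272 = -53087/4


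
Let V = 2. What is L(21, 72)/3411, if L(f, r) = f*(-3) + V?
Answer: -61/3411 ≈ -0.017883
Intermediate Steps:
L(f, r) = 2 - 3*f (L(f, r) = f*(-3) + 2 = -3*f + 2 = 2 - 3*f)
L(21, 72)/3411 = (2 - 3*21)/3411 = (2 - 63)*(1/3411) = -61*1/3411 = -61/3411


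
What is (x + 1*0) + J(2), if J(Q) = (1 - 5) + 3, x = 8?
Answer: 7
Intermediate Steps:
J(Q) = -1 (J(Q) = -4 + 3 = -1)
(x + 1*0) + J(2) = (8 + 1*0) - 1 = (8 + 0) - 1 = 8 - 1 = 7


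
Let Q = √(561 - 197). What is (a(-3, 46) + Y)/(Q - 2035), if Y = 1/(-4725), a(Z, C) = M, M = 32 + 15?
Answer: -90384118/3913113645 - 444148*√91/19565568225 ≈ -0.023314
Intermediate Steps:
M = 47
Q = 2*√91 (Q = √364 = 2*√91 ≈ 19.079)
a(Z, C) = 47
Y = -1/4725 ≈ -0.00021164
(a(-3, 46) + Y)/(Q - 2035) = (47 - 1/4725)/(2*√91 - 2035) = 222074/(4725*(-2035 + 2*√91))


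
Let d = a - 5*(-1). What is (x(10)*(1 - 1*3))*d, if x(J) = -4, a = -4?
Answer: 8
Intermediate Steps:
d = 1 (d = -4 - 5*(-1) = -4 + 5 = 1)
(x(10)*(1 - 1*3))*d = -4*(1 - 1*3)*1 = -4*(1 - 3)*1 = -4*(-2)*1 = 8*1 = 8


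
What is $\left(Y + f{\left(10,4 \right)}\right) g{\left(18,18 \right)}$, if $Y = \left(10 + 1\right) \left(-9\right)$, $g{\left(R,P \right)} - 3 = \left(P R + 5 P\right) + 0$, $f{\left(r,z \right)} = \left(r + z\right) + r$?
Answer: $-31275$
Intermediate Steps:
$f{\left(r,z \right)} = z + 2 r$
$g{\left(R,P \right)} = 3 + 5 P + P R$ ($g{\left(R,P \right)} = 3 + \left(\left(P R + 5 P\right) + 0\right) = 3 + \left(\left(5 P + P R\right) + 0\right) = 3 + \left(5 P + P R\right) = 3 + 5 P + P R$)
$Y = -99$ ($Y = 11 \left(-9\right) = -99$)
$\left(Y + f{\left(10,4 \right)}\right) g{\left(18,18 \right)} = \left(-99 + \left(4 + 2 \cdot 10\right)\right) \left(3 + 5 \cdot 18 + 18 \cdot 18\right) = \left(-99 + \left(4 + 20\right)\right) \left(3 + 90 + 324\right) = \left(-99 + 24\right) 417 = \left(-75\right) 417 = -31275$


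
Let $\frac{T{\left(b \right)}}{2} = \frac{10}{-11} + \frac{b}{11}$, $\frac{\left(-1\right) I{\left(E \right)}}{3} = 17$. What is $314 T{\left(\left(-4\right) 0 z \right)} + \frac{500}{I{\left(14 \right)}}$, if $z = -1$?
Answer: $- \frac{325780}{561} \approx -580.71$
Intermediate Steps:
$I{\left(E \right)} = -51$ ($I{\left(E \right)} = \left(-3\right) 17 = -51$)
$T{\left(b \right)} = - \frac{20}{11} + \frac{2 b}{11}$ ($T{\left(b \right)} = 2 \left(\frac{10}{-11} + \frac{b}{11}\right) = 2 \left(10 \left(- \frac{1}{11}\right) + b \frac{1}{11}\right) = 2 \left(- \frac{10}{11} + \frac{b}{11}\right) = - \frac{20}{11} + \frac{2 b}{11}$)
$314 T{\left(\left(-4\right) 0 z \right)} + \frac{500}{I{\left(14 \right)}} = 314 \left(- \frac{20}{11} + \frac{2 \left(-4\right) 0 \left(-1\right)}{11}\right) + \frac{500}{-51} = 314 \left(- \frac{20}{11} + \frac{2 \cdot 0 \left(-1\right)}{11}\right) + 500 \left(- \frac{1}{51}\right) = 314 \left(- \frac{20}{11} + \frac{2}{11} \cdot 0\right) - \frac{500}{51} = 314 \left(- \frac{20}{11} + 0\right) - \frac{500}{51} = 314 \left(- \frac{20}{11}\right) - \frac{500}{51} = - \frac{6280}{11} - \frac{500}{51} = - \frac{325780}{561}$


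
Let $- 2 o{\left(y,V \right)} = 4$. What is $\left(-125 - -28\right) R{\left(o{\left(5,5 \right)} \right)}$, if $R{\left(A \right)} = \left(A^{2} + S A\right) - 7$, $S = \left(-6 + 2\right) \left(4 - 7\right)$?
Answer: $2619$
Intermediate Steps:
$S = 12$ ($S = - 4 \left(4 - 7\right) = \left(-4\right) \left(-3\right) = 12$)
$o{\left(y,V \right)} = -2$ ($o{\left(y,V \right)} = \left(- \frac{1}{2}\right) 4 = -2$)
$R{\left(A \right)} = -7 + A^{2} + 12 A$ ($R{\left(A \right)} = \left(A^{2} + 12 A\right) - 7 = -7 + A^{2} + 12 A$)
$\left(-125 - -28\right) R{\left(o{\left(5,5 \right)} \right)} = \left(-125 - -28\right) \left(-7 + \left(-2\right)^{2} + 12 \left(-2\right)\right) = \left(-125 + \left(30 - 2\right)\right) \left(-7 + 4 - 24\right) = \left(-125 + 28\right) \left(-27\right) = \left(-97\right) \left(-27\right) = 2619$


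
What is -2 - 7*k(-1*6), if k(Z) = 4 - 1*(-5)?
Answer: -65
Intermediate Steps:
k(Z) = 9 (k(Z) = 4 + 5 = 9)
-2 - 7*k(-1*6) = -2 - 7*9 = -2 - 63 = -65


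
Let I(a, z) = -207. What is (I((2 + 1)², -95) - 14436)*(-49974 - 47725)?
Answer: 1430606457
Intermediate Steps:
(I((2 + 1)², -95) - 14436)*(-49974 - 47725) = (-207 - 14436)*(-49974 - 47725) = -14643*(-97699) = 1430606457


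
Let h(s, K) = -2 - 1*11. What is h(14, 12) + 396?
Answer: 383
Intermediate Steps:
h(s, K) = -13 (h(s, K) = -2 - 11 = -13)
h(14, 12) + 396 = -13 + 396 = 383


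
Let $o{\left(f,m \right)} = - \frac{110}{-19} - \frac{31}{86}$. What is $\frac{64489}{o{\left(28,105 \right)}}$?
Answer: $\frac{105375026}{8871} \approx 11879.0$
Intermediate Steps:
$o{\left(f,m \right)} = \frac{8871}{1634}$ ($o{\left(f,m \right)} = \left(-110\right) \left(- \frac{1}{19}\right) - \frac{31}{86} = \frac{110}{19} - \frac{31}{86} = \frac{8871}{1634}$)
$\frac{64489}{o{\left(28,105 \right)}} = \frac{64489}{\frac{8871}{1634}} = 64489 \cdot \frac{1634}{8871} = \frac{105375026}{8871}$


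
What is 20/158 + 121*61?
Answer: 583109/79 ≈ 7381.1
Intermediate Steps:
20/158 + 121*61 = 20*(1/158) + 7381 = 10/79 + 7381 = 583109/79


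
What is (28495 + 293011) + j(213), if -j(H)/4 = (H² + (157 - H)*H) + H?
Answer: 186890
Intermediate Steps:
j(H) = -4*H - 4*H² - 4*H*(157 - H) (j(H) = -4*((H² + (157 - H)*H) + H) = -4*((H² + H*(157 - H)) + H) = -4*(H + H² + H*(157 - H)) = -4*H - 4*H² - 4*H*(157 - H))
(28495 + 293011) + j(213) = (28495 + 293011) - 632*213 = 321506 - 134616 = 186890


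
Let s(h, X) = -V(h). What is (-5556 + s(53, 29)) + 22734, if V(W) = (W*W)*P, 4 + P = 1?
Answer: 25605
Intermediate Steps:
P = -3 (P = -4 + 1 = -3)
V(W) = -3*W² (V(W) = (W*W)*(-3) = W²*(-3) = -3*W²)
s(h, X) = 3*h² (s(h, X) = -(-3)*h² = 3*h²)
(-5556 + s(53, 29)) + 22734 = (-5556 + 3*53²) + 22734 = (-5556 + 3*2809) + 22734 = (-5556 + 8427) + 22734 = 2871 + 22734 = 25605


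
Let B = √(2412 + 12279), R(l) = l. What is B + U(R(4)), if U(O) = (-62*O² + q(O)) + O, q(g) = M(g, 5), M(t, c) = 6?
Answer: -982 + √14691 ≈ -860.79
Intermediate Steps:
q(g) = 6
U(O) = 6 + O - 62*O² (U(O) = (-62*O² + 6) + O = (6 - 62*O²) + O = 6 + O - 62*O²)
B = √14691 ≈ 121.21
B + U(R(4)) = √14691 + (6 + 4 - 62*4²) = √14691 + (6 + 4 - 62*16) = √14691 + (6 + 4 - 992) = √14691 - 982 = -982 + √14691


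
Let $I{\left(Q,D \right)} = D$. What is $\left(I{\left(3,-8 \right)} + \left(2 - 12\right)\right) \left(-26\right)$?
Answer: $468$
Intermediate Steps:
$\left(I{\left(3,-8 \right)} + \left(2 - 12\right)\right) \left(-26\right) = \left(-8 + \left(2 - 12\right)\right) \left(-26\right) = \left(-8 - 10\right) \left(-26\right) = \left(-18\right) \left(-26\right) = 468$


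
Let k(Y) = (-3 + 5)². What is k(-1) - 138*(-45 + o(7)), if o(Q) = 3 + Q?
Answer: 4834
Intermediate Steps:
k(Y) = 4 (k(Y) = 2² = 4)
k(-1) - 138*(-45 + o(7)) = 4 - 138*(-45 + (3 + 7)) = 4 - 138*(-45 + 10) = 4 - 138*(-35) = 4 + 4830 = 4834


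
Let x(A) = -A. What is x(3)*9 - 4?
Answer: -31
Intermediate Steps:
x(3)*9 - 4 = -1*3*9 - 4 = -3*9 - 4 = -27 - 4 = -31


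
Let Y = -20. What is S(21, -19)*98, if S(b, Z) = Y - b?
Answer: -4018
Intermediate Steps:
S(b, Z) = -20 - b
S(21, -19)*98 = (-20 - 1*21)*98 = (-20 - 21)*98 = -41*98 = -4018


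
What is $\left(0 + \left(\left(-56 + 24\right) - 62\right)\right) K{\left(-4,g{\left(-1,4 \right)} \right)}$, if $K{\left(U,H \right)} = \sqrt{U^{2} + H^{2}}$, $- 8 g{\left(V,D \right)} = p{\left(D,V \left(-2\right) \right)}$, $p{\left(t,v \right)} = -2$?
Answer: $- \frac{47 \sqrt{257}}{2} \approx -376.73$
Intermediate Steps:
$g{\left(V,D \right)} = \frac{1}{4}$ ($g{\left(V,D \right)} = \left(- \frac{1}{8}\right) \left(-2\right) = \frac{1}{4}$)
$K{\left(U,H \right)} = \sqrt{H^{2} + U^{2}}$
$\left(0 + \left(\left(-56 + 24\right) - 62\right)\right) K{\left(-4,g{\left(-1,4 \right)} \right)} = \left(0 + \left(\left(-56 + 24\right) - 62\right)\right) \sqrt{\left(\frac{1}{4}\right)^{2} + \left(-4\right)^{2}} = \left(0 - 94\right) \sqrt{\frac{1}{16} + 16} = \left(0 - 94\right) \sqrt{\frac{257}{16}} = - 94 \frac{\sqrt{257}}{4} = - \frac{47 \sqrt{257}}{2}$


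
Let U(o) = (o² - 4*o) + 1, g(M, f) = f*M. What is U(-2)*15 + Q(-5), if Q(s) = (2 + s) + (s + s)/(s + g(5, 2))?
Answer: 190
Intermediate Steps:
g(M, f) = M*f
U(o) = 1 + o² - 4*o
Q(s) = 2 + s + 2*s/(10 + s) (Q(s) = (2 + s) + (s + s)/(s + 5*2) = (2 + s) + (2*s)/(s + 10) = (2 + s) + (2*s)/(10 + s) = (2 + s) + 2*s/(10 + s) = 2 + s + 2*s/(10 + s))
U(-2)*15 + Q(-5) = (1 + (-2)² - 4*(-2))*15 + (20 + (-5)² + 14*(-5))/(10 - 5) = (1 + 4 + 8)*15 + (20 + 25 - 70)/5 = 13*15 + (⅕)*(-25) = 195 - 5 = 190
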